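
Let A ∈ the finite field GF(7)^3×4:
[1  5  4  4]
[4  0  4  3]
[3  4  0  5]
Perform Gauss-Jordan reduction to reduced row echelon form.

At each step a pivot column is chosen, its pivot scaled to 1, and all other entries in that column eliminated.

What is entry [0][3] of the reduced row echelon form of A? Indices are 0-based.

M[0][3] = 0

[1] R0 /= 1  ⇒  (1, 5, 4, 4)
     R1 -= 4·R0  ⇒  (0, 1, 2, 1)
     R2 -= 3·R0  ⇒  (0, 3, 2, 0)
[2] R1 /= 1  ⇒  (0, 1, 2, 1)
     R0 -= 5·R1  ⇒  (1, 0, 1, 6)
     R2 -= 3·R1  ⇒  (0, 0, 3, 4)
[3] R2 /= 3  ⇒  (0, 0, 1, 6)
     R0 -= 1·R2  ⇒  (1, 0, 0, 0)
     R1 -= 2·R2  ⇒  (0, 1, 0, 3)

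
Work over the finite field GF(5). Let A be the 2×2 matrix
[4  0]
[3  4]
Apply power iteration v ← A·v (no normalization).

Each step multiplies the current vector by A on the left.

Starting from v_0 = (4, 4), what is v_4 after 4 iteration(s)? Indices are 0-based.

v_0 = (4, 4).
v_1 = A·v_0 = (1, 3).
v_2 = A·v_1 = (4, 0).
v_3 = A·v_2 = (1, 2).
v_4 = A·v_3 = (4, 1).

v_4 = (4, 1)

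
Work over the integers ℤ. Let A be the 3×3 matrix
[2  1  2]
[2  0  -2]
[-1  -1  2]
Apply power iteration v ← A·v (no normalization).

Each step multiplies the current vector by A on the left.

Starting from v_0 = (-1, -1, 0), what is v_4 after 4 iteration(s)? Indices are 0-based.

v_0 = (-1, -1, 0).
v_1 = A·v_0 = (-3, -2, 2).
v_2 = A·v_1 = (-4, -10, 9).
v_3 = A·v_2 = (0, -26, 32).
v_4 = A·v_3 = (38, -64, 90).

v_4 = (38, -64, 90)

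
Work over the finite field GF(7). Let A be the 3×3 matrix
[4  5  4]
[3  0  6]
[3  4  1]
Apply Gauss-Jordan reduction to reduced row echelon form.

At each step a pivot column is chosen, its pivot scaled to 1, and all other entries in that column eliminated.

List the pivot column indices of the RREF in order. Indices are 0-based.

pivot(0,0)=4: scale R0 → (1, 3, 1)
  clear (1,0): R1 −= (3)R0 → (0, 5, 3)
  clear (2,0): R2 −= (3)R0 → (0, 2, 5)
pivot(1,1)=5: scale R1 → (0, 1, 2)
  clear (0,1): R0 −= (3)R1 → (1, 0, 2)
  clear (2,1): R2 −= (2)R1 → (0, 0, 1)
pivot(2,2)=1: scale R2 → (0, 0, 1)
  clear (0,2): R0 −= (2)R2 → (1, 0, 0)
  clear (1,2): R1 −= (2)R2 → (0, 1, 0)

pivot columns: 0, 1, 2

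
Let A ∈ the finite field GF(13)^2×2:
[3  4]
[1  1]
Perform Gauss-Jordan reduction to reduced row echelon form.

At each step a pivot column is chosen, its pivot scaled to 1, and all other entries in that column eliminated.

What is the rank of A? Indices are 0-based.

step 1: normalize row 0 (÷3) = (1, 10)
  row 1: subtract 1×row0 = (0, 4)
step 2: normalize row 1 (÷4) = (0, 1)
  row 0: subtract 10×row1 = (1, 0)

rank = 2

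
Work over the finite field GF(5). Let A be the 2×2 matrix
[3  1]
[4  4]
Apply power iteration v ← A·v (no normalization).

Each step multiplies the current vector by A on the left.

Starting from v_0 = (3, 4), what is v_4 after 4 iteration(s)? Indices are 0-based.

v_0 = (3, 4).
v_1 = A·v_0 = (3, 3).
v_2 = A·v_1 = (2, 4).
v_3 = A·v_2 = (0, 4).
v_4 = A·v_3 = (4, 1).

v_4 = (4, 1)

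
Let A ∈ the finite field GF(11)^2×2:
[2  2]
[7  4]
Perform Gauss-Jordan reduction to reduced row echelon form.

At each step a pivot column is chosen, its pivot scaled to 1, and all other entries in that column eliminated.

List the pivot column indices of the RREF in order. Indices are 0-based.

pivot columns: 0, 1

[1] R0 /= 2  ⇒  (1, 1)
     R1 -= 7·R0  ⇒  (0, 8)
[2] R1 /= 8  ⇒  (0, 1)
     R0 -= 1·R1  ⇒  (1, 0)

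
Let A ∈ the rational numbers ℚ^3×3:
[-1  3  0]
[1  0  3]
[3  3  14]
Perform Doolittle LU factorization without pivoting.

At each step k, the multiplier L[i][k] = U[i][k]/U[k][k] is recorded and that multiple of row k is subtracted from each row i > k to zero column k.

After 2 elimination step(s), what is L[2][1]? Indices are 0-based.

L[2][1] = 4

Step 1: pivot at (0,0) is -1.
  row1 ← row1 − (-1)·row0  ⇒  L[1][0]=-1, U row1=(0, 3, 3)
  row2 ← row2 − (-3)·row0  ⇒  L[2][0]=-3, U row2=(0, 12, 14)
Step 2: pivot at (1,1) is 3.
  row2 ← row2 − (4)·row1  ⇒  L[2][1]=4, U row2=(0, 0, 2)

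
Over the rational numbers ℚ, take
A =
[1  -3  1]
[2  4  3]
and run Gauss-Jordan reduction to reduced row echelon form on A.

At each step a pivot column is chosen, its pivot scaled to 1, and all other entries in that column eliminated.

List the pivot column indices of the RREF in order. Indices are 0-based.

pivot(0,0)=1: scale R0 → (1, -3, 1)
  clear (1,0): R1 −= (2)R0 → (0, 10, 1)
pivot(1,1)=10: scale R1 → (0, 1, 1/10)
  clear (0,1): R0 −= (-3)R1 → (1, 0, 13/10)

pivot columns: 0, 1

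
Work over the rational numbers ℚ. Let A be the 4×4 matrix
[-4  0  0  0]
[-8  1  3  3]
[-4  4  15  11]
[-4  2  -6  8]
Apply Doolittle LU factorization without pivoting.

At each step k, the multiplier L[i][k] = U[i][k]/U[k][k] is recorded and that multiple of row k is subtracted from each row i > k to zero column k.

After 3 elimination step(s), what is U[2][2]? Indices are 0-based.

U[2][2] = 3

[col 0] pivot -4
  R1 -= 2*R0 → (0, 1, 3, 3)  (L[1][0] := 2)
  R2 -= 1*R0 → (0, 4, 15, 11)  (L[2][0] := 1)
  R3 -= 1*R0 → (0, 2, -6, 8)  (L[3][0] := 1)
[col 1] pivot 1
  R2 -= 4*R1 → (0, 0, 3, -1)  (L[2][1] := 4)
  R3 -= 2*R1 → (0, 0, -12, 2)  (L[3][1] := 2)
[col 2] pivot 3
  R3 -= -4*R2 → (0, 0, 0, -2)  (L[3][2] := -4)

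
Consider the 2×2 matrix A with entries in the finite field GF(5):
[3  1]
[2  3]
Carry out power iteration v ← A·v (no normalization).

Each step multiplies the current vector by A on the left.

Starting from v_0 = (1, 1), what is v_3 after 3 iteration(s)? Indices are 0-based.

v_0 = (1, 1).
v_1 = A·v_0 = (4, 0).
v_2 = A·v_1 = (2, 3).
v_3 = A·v_2 = (4, 3).

v_3 = (4, 3)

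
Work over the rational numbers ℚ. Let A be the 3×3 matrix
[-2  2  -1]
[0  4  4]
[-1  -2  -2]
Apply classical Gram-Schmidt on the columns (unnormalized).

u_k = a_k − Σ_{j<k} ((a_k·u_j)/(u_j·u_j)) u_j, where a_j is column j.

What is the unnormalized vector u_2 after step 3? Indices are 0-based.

Step 1: u_0 = a_0 = (-2, 0, -1).
Step 2: u_1 = a_1 − (-2/5)·u_0 = (6/5, 4, -12/5).
Step 3: u_2 = a_2 − (4/5)·u_0 − (49/58)·u_1 = (-12/29, 18/29, 24/29).

u_2 = (-12/29, 18/29, 24/29)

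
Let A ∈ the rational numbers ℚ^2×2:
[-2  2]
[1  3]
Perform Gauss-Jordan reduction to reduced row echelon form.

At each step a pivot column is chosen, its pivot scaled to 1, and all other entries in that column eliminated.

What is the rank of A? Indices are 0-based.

step 1: normalize row 0 (÷-2) = (1, -1)
  row 1: subtract 1×row0 = (0, 4)
step 2: normalize row 1 (÷4) = (0, 1)
  row 0: subtract -1×row1 = (1, 0)

rank = 2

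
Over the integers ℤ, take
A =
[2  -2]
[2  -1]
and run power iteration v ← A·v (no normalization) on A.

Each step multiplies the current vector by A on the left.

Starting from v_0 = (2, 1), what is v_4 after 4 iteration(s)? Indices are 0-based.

v_4 = (-2, -7)

v_0 = (2, 1).
v_1 = A·v_0 = (2, 3).
v_2 = A·v_1 = (-2, 1).
v_3 = A·v_2 = (-6, -5).
v_4 = A·v_3 = (-2, -7).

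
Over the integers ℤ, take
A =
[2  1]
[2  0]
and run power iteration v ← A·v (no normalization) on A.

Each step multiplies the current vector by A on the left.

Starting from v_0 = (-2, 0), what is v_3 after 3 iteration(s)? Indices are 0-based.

v_0 = (-2, 0).
v_1 = A·v_0 = (-4, -4).
v_2 = A·v_1 = (-12, -8).
v_3 = A·v_2 = (-32, -24).

v_3 = (-32, -24)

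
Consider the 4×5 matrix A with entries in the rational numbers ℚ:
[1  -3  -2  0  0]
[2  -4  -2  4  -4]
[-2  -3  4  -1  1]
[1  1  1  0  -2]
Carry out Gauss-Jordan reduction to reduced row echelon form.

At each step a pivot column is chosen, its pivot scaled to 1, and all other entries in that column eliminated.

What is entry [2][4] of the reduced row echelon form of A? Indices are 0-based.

M[2][4] = -34/55

[1] R0 /= 1  ⇒  (1, -3, -2, 0, 0)
     R1 -= 2·R0  ⇒  (0, 2, 2, 4, -4)
     R2 -= -2·R0  ⇒  (0, -9, 0, -1, 1)
     R3 -= 1·R0  ⇒  (0, 4, 3, 0, -2)
[2] R1 /= 2  ⇒  (0, 1, 1, 2, -2)
     R0 -= -3·R1  ⇒  (1, 0, 1, 6, -6)
     R2 -= -9·R1  ⇒  (0, 0, 9, 17, -17)
     R3 -= 4·R1  ⇒  (0, 0, -1, -8, 6)
[3] R2 /= 9  ⇒  (0, 0, 1, 17/9, -17/9)
     R0 -= 1·R2  ⇒  (1, 0, 0, 37/9, -37/9)
     R1 -= 1·R2  ⇒  (0, 1, 0, 1/9, -1/9)
     R3 -= -1·R2  ⇒  (0, 0, 0, -55/9, 37/9)
[4] R3 /= -55/9  ⇒  (0, 0, 0, 1, -37/55)
     R0 -= 37/9·R3  ⇒  (1, 0, 0, 0, -74/55)
     R1 -= 1/9·R3  ⇒  (0, 1, 0, 0, -2/55)
     R2 -= 17/9·R3  ⇒  (0, 0, 1, 0, -34/55)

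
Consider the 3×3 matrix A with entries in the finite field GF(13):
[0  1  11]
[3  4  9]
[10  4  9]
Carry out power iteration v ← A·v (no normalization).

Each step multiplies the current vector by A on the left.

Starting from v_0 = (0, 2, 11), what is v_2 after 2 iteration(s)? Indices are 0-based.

v_0 = (0, 2, 11).
v_1 = A·v_0 = (6, 3, 3).
v_2 = A·v_1 = (10, 5, 8).

v_2 = (10, 5, 8)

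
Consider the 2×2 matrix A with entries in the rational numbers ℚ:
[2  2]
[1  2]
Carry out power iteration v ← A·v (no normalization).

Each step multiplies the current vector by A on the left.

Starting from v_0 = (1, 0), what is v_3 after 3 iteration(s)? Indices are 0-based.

v_0 = (1, 0).
v_1 = A·v_0 = (2, 1).
v_2 = A·v_1 = (6, 4).
v_3 = A·v_2 = (20, 14).

v_3 = (20, 14)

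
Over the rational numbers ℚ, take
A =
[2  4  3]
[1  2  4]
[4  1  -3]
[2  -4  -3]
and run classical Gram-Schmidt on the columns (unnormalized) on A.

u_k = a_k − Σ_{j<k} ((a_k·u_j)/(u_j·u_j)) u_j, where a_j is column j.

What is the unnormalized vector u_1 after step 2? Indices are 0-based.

Step 1: u_0 = a_0 = (2, 1, 4, 2).
Step 2: u_1 = a_1 − (6/25)·u_0 = (88/25, 44/25, 1/25, -112/25).

u_1 = (88/25, 44/25, 1/25, -112/25)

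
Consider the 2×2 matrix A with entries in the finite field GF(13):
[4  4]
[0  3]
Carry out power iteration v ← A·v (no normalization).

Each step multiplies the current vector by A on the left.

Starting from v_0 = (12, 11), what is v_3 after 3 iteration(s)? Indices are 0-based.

v_0 = (12, 11).
v_1 = A·v_0 = (1, 7).
v_2 = A·v_1 = (6, 8).
v_3 = A·v_2 = (4, 11).

v_3 = (4, 11)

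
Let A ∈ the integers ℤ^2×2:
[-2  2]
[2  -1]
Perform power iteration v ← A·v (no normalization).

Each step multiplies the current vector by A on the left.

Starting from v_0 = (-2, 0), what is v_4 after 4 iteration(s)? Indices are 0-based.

v_0 = (-2, 0).
v_1 = A·v_0 = (4, -4).
v_2 = A·v_1 = (-16, 12).
v_3 = A·v_2 = (56, -44).
v_4 = A·v_3 = (-200, 156).

v_4 = (-200, 156)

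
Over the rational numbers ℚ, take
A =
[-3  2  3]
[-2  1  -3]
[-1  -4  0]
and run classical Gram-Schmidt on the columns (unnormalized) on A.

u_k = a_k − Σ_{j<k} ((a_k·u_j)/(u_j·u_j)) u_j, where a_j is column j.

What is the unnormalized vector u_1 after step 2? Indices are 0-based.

u_1 = (8/7, 3/7, -30/7)

Step 1: u_0 = a_0 = (-3, -2, -1).
Step 2: u_1 = a_1 − (-2/7)·u_0 = (8/7, 3/7, -30/7).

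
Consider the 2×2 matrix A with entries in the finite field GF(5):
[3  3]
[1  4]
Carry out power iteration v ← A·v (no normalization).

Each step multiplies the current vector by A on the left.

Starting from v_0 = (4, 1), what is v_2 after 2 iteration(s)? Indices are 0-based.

v_2 = (4, 2)

v_0 = (4, 1).
v_1 = A·v_0 = (0, 3).
v_2 = A·v_1 = (4, 2).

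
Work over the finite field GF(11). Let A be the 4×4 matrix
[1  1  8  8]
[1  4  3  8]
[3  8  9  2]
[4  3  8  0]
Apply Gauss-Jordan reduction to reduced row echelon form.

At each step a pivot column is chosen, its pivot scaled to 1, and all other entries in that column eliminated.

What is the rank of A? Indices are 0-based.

rank = 4

pivot(0,0)=1: scale R0 → (1, 1, 8, 8)
  clear (1,0): R1 −= (1)R0 → (0, 3, 6, 0)
  clear (2,0): R2 −= (3)R0 → (0, 5, 7, 0)
  clear (3,0): R3 −= (4)R0 → (0, 10, 9, 1)
pivot(1,1)=3: scale R1 → (0, 1, 2, 0)
  clear (0,1): R0 −= (1)R1 → (1, 0, 6, 8)
  clear (2,1): R2 −= (5)R1 → (0, 0, 8, 0)
  clear (3,1): R3 −= (10)R1 → (0, 0, 0, 1)
pivot(2,2)=8: scale R2 → (0, 0, 1, 0)
  clear (0,2): R0 −= (6)R2 → (1, 0, 0, 8)
  clear (1,2): R1 −= (2)R2 → (0, 1, 0, 0)
pivot(3,3)=1: scale R3 → (0, 0, 0, 1)
  clear (0,3): R0 −= (8)R3 → (1, 0, 0, 0)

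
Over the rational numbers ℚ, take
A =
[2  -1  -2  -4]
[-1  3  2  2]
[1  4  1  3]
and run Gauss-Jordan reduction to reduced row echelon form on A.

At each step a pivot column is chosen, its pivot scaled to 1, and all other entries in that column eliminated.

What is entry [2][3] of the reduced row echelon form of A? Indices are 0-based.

M[2][3] = 25

pivot(0,0)=2: scale R0 → (1, -1/2, -1, -2)
  clear (1,0): R1 −= (-1)R0 → (0, 5/2, 1, 0)
  clear (2,0): R2 −= (1)R0 → (0, 9/2, 2, 5)
pivot(1,1)=5/2: scale R1 → (0, 1, 2/5, 0)
  clear (0,1): R0 −= (-1/2)R1 → (1, 0, -4/5, -2)
  clear (2,1): R2 −= (9/2)R1 → (0, 0, 1/5, 5)
pivot(2,2)=1/5: scale R2 → (0, 0, 1, 25)
  clear (0,2): R0 −= (-4/5)R2 → (1, 0, 0, 18)
  clear (1,2): R1 −= (2/5)R2 → (0, 1, 0, -10)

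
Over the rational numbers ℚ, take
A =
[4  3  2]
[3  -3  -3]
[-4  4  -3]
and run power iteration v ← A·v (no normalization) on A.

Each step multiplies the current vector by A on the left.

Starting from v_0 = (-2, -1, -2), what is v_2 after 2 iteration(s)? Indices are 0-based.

v_0 = (-2, -1, -2).
v_1 = A·v_0 = (-15, 3, 10).
v_2 = A·v_1 = (-31, -84, 42).

v_2 = (-31, -84, 42)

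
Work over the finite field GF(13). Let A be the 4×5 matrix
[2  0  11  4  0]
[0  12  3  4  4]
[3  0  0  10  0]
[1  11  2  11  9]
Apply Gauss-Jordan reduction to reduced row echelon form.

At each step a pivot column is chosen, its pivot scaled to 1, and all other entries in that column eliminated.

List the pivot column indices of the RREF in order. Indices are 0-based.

pivot columns: 0, 1, 2, 3

step 1: normalize row 0 (÷2) = (1, 0, 12, 2, 0)
  row 2: subtract 3×row0 = (0, 0, 3, 4, 0)
  row 3: subtract 1×row0 = (0, 11, 3, 9, 9)
step 2: normalize row 1 (÷12) = (0, 1, 10, 9, 9)
  row 3: subtract 11×row1 = (0, 0, 10, 1, 1)
step 3: normalize row 2 (÷3) = (0, 0, 1, 10, 0)
  row 0: subtract 12×row2 = (1, 0, 0, 12, 0)
  row 1: subtract 10×row2 = (0, 1, 0, 0, 9)
  row 3: subtract 10×row2 = (0, 0, 0, 5, 1)
step 4: normalize row 3 (÷5) = (0, 0, 0, 1, 8)
  row 0: subtract 12×row3 = (1, 0, 0, 0, 8)
  row 2: subtract 10×row3 = (0, 0, 1, 0, 11)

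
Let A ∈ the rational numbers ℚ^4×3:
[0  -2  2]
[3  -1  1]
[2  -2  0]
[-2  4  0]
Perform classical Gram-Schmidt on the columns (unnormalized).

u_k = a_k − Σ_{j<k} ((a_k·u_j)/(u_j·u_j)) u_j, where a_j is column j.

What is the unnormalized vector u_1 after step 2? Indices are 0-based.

Step 1: u_0 = a_0 = (0, 3, 2, -2).
Step 2: u_1 = a_1 − (-15/17)·u_0 = (-2, 28/17, -4/17, 38/17).

u_1 = (-2, 28/17, -4/17, 38/17)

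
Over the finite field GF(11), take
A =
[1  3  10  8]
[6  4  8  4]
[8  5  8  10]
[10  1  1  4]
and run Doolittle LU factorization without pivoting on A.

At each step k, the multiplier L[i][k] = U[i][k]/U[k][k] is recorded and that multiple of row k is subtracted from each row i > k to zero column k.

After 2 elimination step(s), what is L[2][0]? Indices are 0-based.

k=0: U[0][0]=1
  eliminate (1,0): mult=6, new row 1: (0, 8, 3, 0); set L[1][0]=6
  eliminate (2,0): mult=8, new row 2: (0, 3, 5, 1); set L[2][0]=8
  eliminate (3,0): mult=10, new row 3: (0, 4, 0, 1); set L[3][0]=10
k=1: U[1][1]=8
  eliminate (2,1): mult=10, new row 2: (0, 0, 8, 1); set L[2][1]=10
  eliminate (3,1): mult=6, new row 3: (0, 0, 4, 1); set L[3][1]=6

L[2][0] = 8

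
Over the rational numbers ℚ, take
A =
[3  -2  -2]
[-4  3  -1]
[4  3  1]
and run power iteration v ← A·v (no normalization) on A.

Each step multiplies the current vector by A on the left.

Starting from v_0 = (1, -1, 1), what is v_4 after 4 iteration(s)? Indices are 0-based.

v_4 = (933, -1160, 32)

v_0 = (1, -1, 1).
v_1 = A·v_0 = (3, -8, 2).
v_2 = A·v_1 = (21, -38, -10).
v_3 = A·v_2 = (159, -188, -40).
v_4 = A·v_3 = (933, -1160, 32).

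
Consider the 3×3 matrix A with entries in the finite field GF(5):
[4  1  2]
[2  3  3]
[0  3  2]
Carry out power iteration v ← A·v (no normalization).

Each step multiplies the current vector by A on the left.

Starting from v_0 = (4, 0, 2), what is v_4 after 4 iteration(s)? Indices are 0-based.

v_4 = (3, 3, 2)

v_0 = (4, 0, 2).
v_1 = A·v_0 = (0, 4, 4).
v_2 = A·v_1 = (2, 4, 0).
v_3 = A·v_2 = (2, 1, 2).
v_4 = A·v_3 = (3, 3, 2).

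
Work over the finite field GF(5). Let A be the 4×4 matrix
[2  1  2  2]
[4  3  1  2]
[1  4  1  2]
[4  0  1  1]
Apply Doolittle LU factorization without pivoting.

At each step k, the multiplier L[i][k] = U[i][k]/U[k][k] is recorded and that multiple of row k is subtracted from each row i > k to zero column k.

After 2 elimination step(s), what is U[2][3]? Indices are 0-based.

Step 1: pivot at (0,0) is 2.
  row1 ← row1 − (2)·row0  ⇒  L[1][0]=2, U row1=(0, 1, 2, 3)
  row2 ← row2 − (3)·row0  ⇒  L[2][0]=3, U row2=(0, 1, 0, 1)
  row3 ← row3 − (2)·row0  ⇒  L[3][0]=2, U row3=(0, 3, 2, 2)
Step 2: pivot at (1,1) is 1.
  row2 ← row2 − (1)·row1  ⇒  L[2][1]=1, U row2=(0, 0, 3, 3)
  row3 ← row3 − (3)·row1  ⇒  L[3][1]=3, U row3=(0, 0, 1, 3)

U[2][3] = 3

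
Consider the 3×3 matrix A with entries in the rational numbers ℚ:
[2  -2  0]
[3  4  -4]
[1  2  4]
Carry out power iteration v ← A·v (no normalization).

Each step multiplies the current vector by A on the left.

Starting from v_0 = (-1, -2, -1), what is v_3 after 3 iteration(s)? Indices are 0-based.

v_3 = (8, 302, -146)

v_0 = (-1, -2, -1).
v_1 = A·v_0 = (2, -7, -9).
v_2 = A·v_1 = (18, 14, -48).
v_3 = A·v_2 = (8, 302, -146).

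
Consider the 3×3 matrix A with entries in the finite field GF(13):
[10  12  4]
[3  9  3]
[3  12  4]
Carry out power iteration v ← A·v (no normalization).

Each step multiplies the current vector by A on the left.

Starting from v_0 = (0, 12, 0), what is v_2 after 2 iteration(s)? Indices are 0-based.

v_0 = (0, 12, 0).
v_1 = A·v_0 = (1, 4, 1).
v_2 = A·v_1 = (10, 3, 3).

v_2 = (10, 3, 3)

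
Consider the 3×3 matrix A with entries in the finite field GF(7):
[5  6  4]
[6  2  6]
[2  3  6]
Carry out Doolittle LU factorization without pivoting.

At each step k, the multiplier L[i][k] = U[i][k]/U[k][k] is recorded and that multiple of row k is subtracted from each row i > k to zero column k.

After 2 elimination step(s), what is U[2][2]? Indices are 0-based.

Step 1: pivot at (0,0) is 5.
  row1 ← row1 − (4)·row0  ⇒  L[1][0]=4, U row1=(0, 6, 4)
  row2 ← row2 − (6)·row0  ⇒  L[2][0]=6, U row2=(0, 2, 3)
Step 2: pivot at (1,1) is 6.
  row2 ← row2 − (5)·row1  ⇒  L[2][1]=5, U row2=(0, 0, 4)

U[2][2] = 4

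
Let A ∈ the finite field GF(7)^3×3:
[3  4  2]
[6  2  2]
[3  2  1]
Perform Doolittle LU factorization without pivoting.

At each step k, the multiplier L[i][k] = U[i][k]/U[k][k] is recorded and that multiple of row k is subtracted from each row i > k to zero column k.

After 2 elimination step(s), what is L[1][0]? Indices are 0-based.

[col 0] pivot 3
  R1 -= 2*R0 → (0, 1, 5)  (L[1][0] := 2)
  R2 -= 1*R0 → (0, 5, 6)  (L[2][0] := 1)
[col 1] pivot 1
  R2 -= 5*R1 → (0, 0, 2)  (L[2][1] := 5)

L[1][0] = 2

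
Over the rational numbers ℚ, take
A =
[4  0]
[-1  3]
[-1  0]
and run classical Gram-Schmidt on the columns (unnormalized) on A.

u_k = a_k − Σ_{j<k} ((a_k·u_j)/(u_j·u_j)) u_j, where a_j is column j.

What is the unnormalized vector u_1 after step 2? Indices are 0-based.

Step 1: u_0 = a_0 = (4, -1, -1).
Step 2: u_1 = a_1 − (-1/6)·u_0 = (2/3, 17/6, -1/6).

u_1 = (2/3, 17/6, -1/6)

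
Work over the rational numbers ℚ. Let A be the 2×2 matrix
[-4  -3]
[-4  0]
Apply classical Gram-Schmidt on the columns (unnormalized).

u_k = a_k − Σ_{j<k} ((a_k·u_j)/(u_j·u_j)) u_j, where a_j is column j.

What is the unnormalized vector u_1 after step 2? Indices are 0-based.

Step 1: u_0 = a_0 = (-4, -4).
Step 2: u_1 = a_1 − (3/8)·u_0 = (-3/2, 3/2).

u_1 = (-3/2, 3/2)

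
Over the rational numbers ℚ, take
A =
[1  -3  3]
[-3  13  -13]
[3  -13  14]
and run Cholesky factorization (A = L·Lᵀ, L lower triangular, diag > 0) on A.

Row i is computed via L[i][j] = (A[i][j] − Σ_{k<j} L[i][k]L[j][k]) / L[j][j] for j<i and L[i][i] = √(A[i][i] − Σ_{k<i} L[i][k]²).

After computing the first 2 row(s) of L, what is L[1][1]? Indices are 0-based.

Step 1: L[0][0] = √(1) = 1.
  L[1][0] = (-3) / L[0][0] = -3.
Step 2: L[1][1] = √(4) = 2.

L[1][1] = 2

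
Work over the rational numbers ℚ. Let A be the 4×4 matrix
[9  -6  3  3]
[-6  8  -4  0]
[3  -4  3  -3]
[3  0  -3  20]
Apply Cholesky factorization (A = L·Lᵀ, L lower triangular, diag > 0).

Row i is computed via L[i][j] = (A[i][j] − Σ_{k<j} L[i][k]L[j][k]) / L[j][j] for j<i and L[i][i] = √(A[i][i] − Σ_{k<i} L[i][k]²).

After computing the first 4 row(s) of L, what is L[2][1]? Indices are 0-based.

Step 1: L[0][0] = √(9) = 3.
  L[1][0] = (-6) / L[0][0] = -2.
Step 2: L[1][1] = √(4) = 2.
  L[2][0] = (3) / L[0][0] = 1.
  L[2][1] = (-2) / L[1][1] = -1.
Step 3: L[2][2] = √(1) = 1.
  L[3][0] = (3) / L[0][0] = 1.
  L[3][1] = (2) / L[1][1] = 1.
  L[3][2] = (-3) / L[2][2] = -3.
Step 4: L[3][3] = √(9) = 3.

L[2][1] = -1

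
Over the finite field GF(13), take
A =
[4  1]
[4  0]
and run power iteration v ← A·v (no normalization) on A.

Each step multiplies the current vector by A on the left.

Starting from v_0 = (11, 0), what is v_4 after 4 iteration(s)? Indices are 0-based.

v_4 = (8, 12)

v_0 = (11, 0).
v_1 = A·v_0 = (5, 5).
v_2 = A·v_1 = (12, 7).
v_3 = A·v_2 = (3, 9).
v_4 = A·v_3 = (8, 12).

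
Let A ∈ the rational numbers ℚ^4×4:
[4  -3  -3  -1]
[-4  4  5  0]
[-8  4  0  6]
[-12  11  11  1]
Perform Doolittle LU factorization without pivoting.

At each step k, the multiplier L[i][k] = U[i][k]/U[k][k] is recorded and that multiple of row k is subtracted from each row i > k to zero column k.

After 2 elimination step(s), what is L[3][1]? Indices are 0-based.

L[3][1] = 2

[col 0] pivot 4
  R1 -= -1*R0 → (0, 1, 2, -1)  (L[1][0] := -1)
  R2 -= -2*R0 → (0, -2, -6, 4)  (L[2][0] := -2)
  R3 -= -3*R0 → (0, 2, 2, -2)  (L[3][0] := -3)
[col 1] pivot 1
  R2 -= -2*R1 → (0, 0, -2, 2)  (L[2][1] := -2)
  R3 -= 2*R1 → (0, 0, -2, 0)  (L[3][1] := 2)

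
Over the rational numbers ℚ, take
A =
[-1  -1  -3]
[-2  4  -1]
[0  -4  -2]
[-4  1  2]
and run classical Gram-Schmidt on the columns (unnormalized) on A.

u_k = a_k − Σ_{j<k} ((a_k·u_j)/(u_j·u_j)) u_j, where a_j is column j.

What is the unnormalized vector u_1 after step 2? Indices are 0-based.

u_1 = (-32/21, 62/21, -4, -23/21)

Step 1: u_0 = a_0 = (-1, -2, 0, -4).
Step 2: u_1 = a_1 − (-11/21)·u_0 = (-32/21, 62/21, -4, -23/21).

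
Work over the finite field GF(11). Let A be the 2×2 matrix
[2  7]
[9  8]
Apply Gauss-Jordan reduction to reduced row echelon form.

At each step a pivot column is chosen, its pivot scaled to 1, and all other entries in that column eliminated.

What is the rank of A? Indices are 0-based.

[1] R0 /= 2  ⇒  (1, 9)
     R1 -= 9·R0  ⇒  (0, 4)
[2] R1 /= 4  ⇒  (0, 1)
     R0 -= 9·R1  ⇒  (1, 0)

rank = 2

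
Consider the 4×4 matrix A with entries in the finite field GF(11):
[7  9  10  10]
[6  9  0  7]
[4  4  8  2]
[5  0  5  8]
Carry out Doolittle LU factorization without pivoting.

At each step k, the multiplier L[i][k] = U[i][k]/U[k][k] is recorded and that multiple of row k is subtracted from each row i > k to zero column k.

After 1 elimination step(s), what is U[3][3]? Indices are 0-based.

U[3][3] = 4

Step 1: pivot at (0,0) is 7.
  row1 ← row1 − (4)·row0  ⇒  L[1][0]=4, U row1=(0, 6, 4, 0)
  row2 ← row2 − (10)·row0  ⇒  L[2][0]=10, U row2=(0, 2, 7, 1)
  row3 ← row3 − (7)·row0  ⇒  L[3][0]=7, U row3=(0, 3, 1, 4)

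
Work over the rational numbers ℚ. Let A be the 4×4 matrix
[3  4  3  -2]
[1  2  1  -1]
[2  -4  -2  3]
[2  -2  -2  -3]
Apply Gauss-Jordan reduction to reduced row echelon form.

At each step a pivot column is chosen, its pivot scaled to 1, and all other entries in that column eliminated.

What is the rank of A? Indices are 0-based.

[1] R0 /= 3  ⇒  (1, 4/3, 1, -2/3)
     R1 -= 1·R0  ⇒  (0, 2/3, 0, -1/3)
     R2 -= 2·R0  ⇒  (0, -20/3, -4, 13/3)
     R3 -= 2·R0  ⇒  (0, -14/3, -4, -5/3)
[2] R1 /= 2/3  ⇒  (0, 1, 0, -1/2)
     R0 -= 4/3·R1  ⇒  (1, 0, 1, 0)
     R2 -= -20/3·R1  ⇒  (0, 0, -4, 1)
     R3 -= -14/3·R1  ⇒  (0, 0, -4, -4)
[3] R2 /= -4  ⇒  (0, 0, 1, -1/4)
     R0 -= 1·R2  ⇒  (1, 0, 0, 1/4)
     R3 -= -4·R2  ⇒  (0, 0, 0, -5)
[4] R3 /= -5  ⇒  (0, 0, 0, 1)
     R0 -= 1/4·R3  ⇒  (1, 0, 0, 0)
     R1 -= -1/2·R3  ⇒  (0, 1, 0, 0)
     R2 -= -1/4·R3  ⇒  (0, 0, 1, 0)

rank = 4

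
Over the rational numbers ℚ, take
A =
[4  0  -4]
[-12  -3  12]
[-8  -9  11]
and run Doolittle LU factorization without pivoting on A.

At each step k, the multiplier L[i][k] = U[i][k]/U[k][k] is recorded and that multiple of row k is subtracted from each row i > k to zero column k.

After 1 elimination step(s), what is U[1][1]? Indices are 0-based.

[col 0] pivot 4
  R1 -= -3*R0 → (0, -3, 0)  (L[1][0] := -3)
  R2 -= -2*R0 → (0, -9, 3)  (L[2][0] := -2)

U[1][1] = -3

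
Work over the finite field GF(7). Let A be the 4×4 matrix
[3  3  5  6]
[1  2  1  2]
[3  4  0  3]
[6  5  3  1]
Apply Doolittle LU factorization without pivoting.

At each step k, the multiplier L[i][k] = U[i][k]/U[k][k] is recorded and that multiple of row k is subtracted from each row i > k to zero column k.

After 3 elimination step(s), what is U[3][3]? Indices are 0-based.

U[3][3] = 4

[col 0] pivot 3
  R1 -= 5*R0 → (0, 1, 4, 0)  (L[1][0] := 5)
  R2 -= 1*R0 → (0, 1, 2, 4)  (L[2][0] := 1)
  R3 -= 2*R0 → (0, 6, 0, 3)  (L[3][0] := 2)
[col 1] pivot 1
  R2 -= 1*R1 → (0, 0, 5, 4)  (L[2][1] := 1)
  R3 -= 6*R1 → (0, 0, 4, 3)  (L[3][1] := 6)
[col 2] pivot 5
  R3 -= 5*R2 → (0, 0, 0, 4)  (L[3][2] := 5)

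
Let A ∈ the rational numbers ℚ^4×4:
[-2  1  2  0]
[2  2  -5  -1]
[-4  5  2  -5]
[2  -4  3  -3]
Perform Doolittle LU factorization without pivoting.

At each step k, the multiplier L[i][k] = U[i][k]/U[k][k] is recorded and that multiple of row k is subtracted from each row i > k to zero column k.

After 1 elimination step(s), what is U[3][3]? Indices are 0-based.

Step 1: pivot at (0,0) is -2.
  row1 ← row1 − (-1)·row0  ⇒  L[1][0]=-1, U row1=(0, 3, -3, -1)
  row2 ← row2 − (2)·row0  ⇒  L[2][0]=2, U row2=(0, 3, -2, -5)
  row3 ← row3 − (-1)·row0  ⇒  L[3][0]=-1, U row3=(0, -3, 5, -3)

U[3][3] = -3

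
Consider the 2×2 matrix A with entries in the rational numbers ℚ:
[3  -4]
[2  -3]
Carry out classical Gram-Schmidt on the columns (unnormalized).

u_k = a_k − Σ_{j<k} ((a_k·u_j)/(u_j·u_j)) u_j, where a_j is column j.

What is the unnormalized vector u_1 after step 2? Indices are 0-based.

u_1 = (2/13, -3/13)

Step 1: u_0 = a_0 = (3, 2).
Step 2: u_1 = a_1 − (-18/13)·u_0 = (2/13, -3/13).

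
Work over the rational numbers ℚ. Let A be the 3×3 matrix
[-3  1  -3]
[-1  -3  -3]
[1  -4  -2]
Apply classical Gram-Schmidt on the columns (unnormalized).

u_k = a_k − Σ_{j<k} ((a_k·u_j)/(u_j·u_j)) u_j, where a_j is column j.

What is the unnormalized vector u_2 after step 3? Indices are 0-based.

u_2 = (-28/135, 44/135, -8/27)

Step 1: u_0 = a_0 = (-3, -1, 1).
Step 2: u_1 = a_1 − (-4/11)·u_0 = (-1/11, -37/11, -40/11).
Step 3: u_2 = a_2 − (10/11)·u_0 − (97/135)·u_1 = (-28/135, 44/135, -8/27).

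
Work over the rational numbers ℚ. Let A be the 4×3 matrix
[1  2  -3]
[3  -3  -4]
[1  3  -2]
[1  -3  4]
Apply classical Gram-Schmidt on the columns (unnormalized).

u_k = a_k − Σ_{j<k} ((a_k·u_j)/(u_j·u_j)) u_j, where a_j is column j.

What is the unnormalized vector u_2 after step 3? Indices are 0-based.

Step 1: u_0 = a_0 = (1, 3, 1, 1).
Step 2: u_1 = a_1 − (-7/12)·u_0 = (31/12, -5/4, 43/12, -29/12).
Step 3: u_2 = a_2 − (-13/12)·u_0 − (-235/323)·u_1 = (-12/323, -536/323, 546/323, 1074/323).

u_2 = (-12/323, -536/323, 546/323, 1074/323)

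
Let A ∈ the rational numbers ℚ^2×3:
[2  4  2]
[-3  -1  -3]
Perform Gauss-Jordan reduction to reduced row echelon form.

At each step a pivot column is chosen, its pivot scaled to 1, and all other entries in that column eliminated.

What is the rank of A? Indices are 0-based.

step 1: normalize row 0 (÷2) = (1, 2, 1)
  row 1: subtract -3×row0 = (0, 5, 0)
step 2: normalize row 1 (÷5) = (0, 1, 0)
  row 0: subtract 2×row1 = (1, 0, 1)

rank = 2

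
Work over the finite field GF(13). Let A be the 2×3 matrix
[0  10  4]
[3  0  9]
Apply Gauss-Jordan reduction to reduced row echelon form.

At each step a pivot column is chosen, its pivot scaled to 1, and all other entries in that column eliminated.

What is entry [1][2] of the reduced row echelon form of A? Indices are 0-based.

M[1][2] = 3

[1] R0 <-> R1
[1] R0 /= 3  ⇒  (1, 0, 3)
[2] R1 /= 10  ⇒  (0, 1, 3)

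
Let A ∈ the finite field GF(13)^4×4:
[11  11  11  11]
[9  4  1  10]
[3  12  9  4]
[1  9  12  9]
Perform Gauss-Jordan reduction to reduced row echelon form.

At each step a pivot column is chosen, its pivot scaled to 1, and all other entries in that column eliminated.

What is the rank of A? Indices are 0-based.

pivot(0,0)=11: scale R0 → (1, 1, 1, 1)
  clear (1,0): R1 −= (9)R0 → (0, 8, 5, 1)
  clear (2,0): R2 −= (3)R0 → (0, 9, 6, 1)
  clear (3,0): R3 −= (1)R0 → (0, 8, 11, 8)
pivot(1,1)=8: scale R1 → (0, 1, 12, 5)
  clear (0,1): R0 −= (1)R1 → (1, 0, 2, 9)
  clear (2,1): R2 −= (9)R1 → (0, 0, 2, 8)
  clear (3,1): R3 −= (8)R1 → (0, 0, 6, 7)
pivot(2,2)=2: scale R2 → (0, 0, 1, 4)
  clear (0,2): R0 −= (2)R2 → (1, 0, 0, 1)
  clear (1,2): R1 −= (12)R2 → (0, 1, 0, 9)
  clear (3,2): R3 −= (6)R2 → (0, 0, 0, 9)
pivot(3,3)=9: scale R3 → (0, 0, 0, 1)
  clear (0,3): R0 −= (1)R3 → (1, 0, 0, 0)
  clear (1,3): R1 −= (9)R3 → (0, 1, 0, 0)
  clear (2,3): R2 −= (4)R3 → (0, 0, 1, 0)

rank = 4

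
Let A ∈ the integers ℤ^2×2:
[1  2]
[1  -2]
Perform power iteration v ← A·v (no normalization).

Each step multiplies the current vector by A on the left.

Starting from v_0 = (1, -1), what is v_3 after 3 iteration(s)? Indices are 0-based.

v_3 = (-9, 19)

v_0 = (1, -1).
v_1 = A·v_0 = (-1, 3).
v_2 = A·v_1 = (5, -7).
v_3 = A·v_2 = (-9, 19).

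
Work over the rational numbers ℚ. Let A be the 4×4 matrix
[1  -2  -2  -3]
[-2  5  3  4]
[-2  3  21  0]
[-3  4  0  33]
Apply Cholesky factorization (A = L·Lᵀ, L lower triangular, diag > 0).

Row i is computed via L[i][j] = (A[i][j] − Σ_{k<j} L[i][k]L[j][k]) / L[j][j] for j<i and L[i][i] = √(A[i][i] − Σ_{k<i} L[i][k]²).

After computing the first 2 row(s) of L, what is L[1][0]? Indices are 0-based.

Step 1: L[0][0] = √(1) = 1.
  L[1][0] = (-2) / L[0][0] = -2.
Step 2: L[1][1] = √(1) = 1.

L[1][0] = -2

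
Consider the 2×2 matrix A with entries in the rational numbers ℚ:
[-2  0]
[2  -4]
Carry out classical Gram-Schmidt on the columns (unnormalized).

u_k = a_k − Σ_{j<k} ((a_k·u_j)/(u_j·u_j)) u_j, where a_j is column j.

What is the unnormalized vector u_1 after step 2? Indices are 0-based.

u_1 = (-2, -2)

Step 1: u_0 = a_0 = (-2, 2).
Step 2: u_1 = a_1 − (-1)·u_0 = (-2, -2).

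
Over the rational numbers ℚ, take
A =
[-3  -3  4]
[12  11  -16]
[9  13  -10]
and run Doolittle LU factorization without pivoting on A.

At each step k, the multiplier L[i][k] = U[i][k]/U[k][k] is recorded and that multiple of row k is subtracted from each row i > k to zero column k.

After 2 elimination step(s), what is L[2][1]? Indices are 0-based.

L[2][1] = -4

Step 1: pivot at (0,0) is -3.
  row1 ← row1 − (-4)·row0  ⇒  L[1][0]=-4, U row1=(0, -1, 0)
  row2 ← row2 − (-3)·row0  ⇒  L[2][0]=-3, U row2=(0, 4, 2)
Step 2: pivot at (1,1) is -1.
  row2 ← row2 − (-4)·row1  ⇒  L[2][1]=-4, U row2=(0, 0, 2)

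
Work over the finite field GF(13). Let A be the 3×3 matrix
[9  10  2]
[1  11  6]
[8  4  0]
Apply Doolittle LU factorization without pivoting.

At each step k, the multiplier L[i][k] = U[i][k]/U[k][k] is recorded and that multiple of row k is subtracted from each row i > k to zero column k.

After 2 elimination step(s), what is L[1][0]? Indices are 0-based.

Step 1: pivot at (0,0) is 9.
  row1 ← row1 − (3)·row0  ⇒  L[1][0]=3, U row1=(0, 7, 0)
  row2 ← row2 − (11)·row0  ⇒  L[2][0]=11, U row2=(0, 11, 4)
Step 2: pivot at (1,1) is 7.
  row2 ← row2 − (9)·row1  ⇒  L[2][1]=9, U row2=(0, 0, 4)

L[1][0] = 3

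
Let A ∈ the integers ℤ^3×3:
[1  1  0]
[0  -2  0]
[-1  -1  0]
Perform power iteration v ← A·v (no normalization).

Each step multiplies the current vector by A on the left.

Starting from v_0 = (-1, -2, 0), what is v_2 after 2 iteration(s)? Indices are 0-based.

v_2 = (1, -8, -1)

v_0 = (-1, -2, 0).
v_1 = A·v_0 = (-3, 4, 3).
v_2 = A·v_1 = (1, -8, -1).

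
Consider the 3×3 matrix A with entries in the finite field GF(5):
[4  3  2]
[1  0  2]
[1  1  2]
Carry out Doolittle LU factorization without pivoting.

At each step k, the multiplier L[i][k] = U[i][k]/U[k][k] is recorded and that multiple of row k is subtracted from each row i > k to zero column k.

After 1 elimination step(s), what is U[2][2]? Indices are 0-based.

[col 0] pivot 4
  R1 -= 4*R0 → (0, 3, 4)  (L[1][0] := 4)
  R2 -= 4*R0 → (0, 4, 4)  (L[2][0] := 4)

U[2][2] = 4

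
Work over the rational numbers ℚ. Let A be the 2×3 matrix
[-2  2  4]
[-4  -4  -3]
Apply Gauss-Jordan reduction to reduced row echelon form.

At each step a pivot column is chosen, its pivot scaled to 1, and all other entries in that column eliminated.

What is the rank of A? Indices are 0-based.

rank = 2

pivot(0,0)=-2: scale R0 → (1, -1, -2)
  clear (1,0): R1 −= (-4)R0 → (0, -8, -11)
pivot(1,1)=-8: scale R1 → (0, 1, 11/8)
  clear (0,1): R0 −= (-1)R1 → (1, 0, -5/8)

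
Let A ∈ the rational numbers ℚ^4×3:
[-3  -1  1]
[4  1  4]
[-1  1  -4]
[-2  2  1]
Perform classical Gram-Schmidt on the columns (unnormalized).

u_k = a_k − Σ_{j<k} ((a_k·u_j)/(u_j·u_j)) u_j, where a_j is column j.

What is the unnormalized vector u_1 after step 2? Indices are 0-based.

Step 1: u_0 = a_0 = (-3, 4, -1, -2).
Step 2: u_1 = a_1 − (1/15)·u_0 = (-4/5, 11/15, 16/15, 32/15).

u_1 = (-4/5, 11/15, 16/15, 32/15)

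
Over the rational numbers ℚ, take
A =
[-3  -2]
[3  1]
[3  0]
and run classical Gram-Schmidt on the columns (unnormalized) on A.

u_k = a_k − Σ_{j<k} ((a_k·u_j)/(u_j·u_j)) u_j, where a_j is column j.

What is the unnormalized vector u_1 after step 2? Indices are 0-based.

Step 1: u_0 = a_0 = (-3, 3, 3).
Step 2: u_1 = a_1 − (1/3)·u_0 = (-1, 0, -1).

u_1 = (-1, 0, -1)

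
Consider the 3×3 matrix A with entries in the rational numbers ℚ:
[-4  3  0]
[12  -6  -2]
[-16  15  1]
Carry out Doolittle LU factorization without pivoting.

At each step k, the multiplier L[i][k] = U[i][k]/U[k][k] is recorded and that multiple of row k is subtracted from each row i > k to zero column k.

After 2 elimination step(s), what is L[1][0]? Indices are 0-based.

[col 0] pivot -4
  R1 -= -3*R0 → (0, 3, -2)  (L[1][0] := -3)
  R2 -= 4*R0 → (0, 3, 1)  (L[2][0] := 4)
[col 1] pivot 3
  R2 -= 1*R1 → (0, 0, 3)  (L[2][1] := 1)

L[1][0] = -3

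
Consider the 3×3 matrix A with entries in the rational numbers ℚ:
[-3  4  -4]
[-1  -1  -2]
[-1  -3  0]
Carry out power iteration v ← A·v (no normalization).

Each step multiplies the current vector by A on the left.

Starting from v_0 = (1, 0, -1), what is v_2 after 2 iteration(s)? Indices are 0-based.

v_2 = (5, 0, -4)

v_0 = (1, 0, -1).
v_1 = A·v_0 = (1, 1, -1).
v_2 = A·v_1 = (5, 0, -4).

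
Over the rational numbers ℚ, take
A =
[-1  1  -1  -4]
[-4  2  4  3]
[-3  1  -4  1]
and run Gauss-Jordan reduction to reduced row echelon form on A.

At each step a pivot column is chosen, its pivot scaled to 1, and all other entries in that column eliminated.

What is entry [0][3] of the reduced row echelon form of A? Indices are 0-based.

step 1: normalize row 0 (÷-1) = (1, -1, 1, 4)
  row 1: subtract -4×row0 = (0, -2, 8, 19)
  row 2: subtract -3×row0 = (0, -2, -1, 13)
step 2: normalize row 1 (÷-2) = (0, 1, -4, -19/2)
  row 0: subtract -1×row1 = (1, 0, -3, -11/2)
  row 2: subtract -2×row1 = (0, 0, -9, -6)
step 3: normalize row 2 (÷-9) = (0, 0, 1, 2/3)
  row 0: subtract -3×row2 = (1, 0, 0, -7/2)
  row 1: subtract -4×row2 = (0, 1, 0, -41/6)

M[0][3] = -7/2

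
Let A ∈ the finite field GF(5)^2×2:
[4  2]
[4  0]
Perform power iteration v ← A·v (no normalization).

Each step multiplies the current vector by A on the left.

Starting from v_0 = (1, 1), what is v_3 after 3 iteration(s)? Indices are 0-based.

v_0 = (1, 1).
v_1 = A·v_0 = (1, 4).
v_2 = A·v_1 = (2, 4).
v_3 = A·v_2 = (1, 3).

v_3 = (1, 3)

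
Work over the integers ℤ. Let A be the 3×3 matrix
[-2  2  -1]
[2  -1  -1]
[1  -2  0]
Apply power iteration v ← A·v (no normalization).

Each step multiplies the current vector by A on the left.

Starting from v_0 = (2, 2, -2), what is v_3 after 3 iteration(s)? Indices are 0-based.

v_3 = (-2, 16, 2)

v_0 = (2, 2, -2).
v_1 = A·v_0 = (2, 4, -2).
v_2 = A·v_1 = (6, 2, -6).
v_3 = A·v_2 = (-2, 16, 2).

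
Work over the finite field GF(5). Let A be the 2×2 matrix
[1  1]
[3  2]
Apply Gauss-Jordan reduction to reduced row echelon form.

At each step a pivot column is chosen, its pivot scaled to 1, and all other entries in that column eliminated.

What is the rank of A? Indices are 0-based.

rank = 2

step 1: normalize row 0 (÷1) = (1, 1)
  row 1: subtract 3×row0 = (0, 4)
step 2: normalize row 1 (÷4) = (0, 1)
  row 0: subtract 1×row1 = (1, 0)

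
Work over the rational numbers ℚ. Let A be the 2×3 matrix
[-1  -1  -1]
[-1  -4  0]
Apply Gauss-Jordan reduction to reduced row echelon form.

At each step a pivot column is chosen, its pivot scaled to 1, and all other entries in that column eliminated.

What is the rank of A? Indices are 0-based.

rank = 2

step 1: normalize row 0 (÷-1) = (1, 1, 1)
  row 1: subtract -1×row0 = (0, -3, 1)
step 2: normalize row 1 (÷-3) = (0, 1, -1/3)
  row 0: subtract 1×row1 = (1, 0, 4/3)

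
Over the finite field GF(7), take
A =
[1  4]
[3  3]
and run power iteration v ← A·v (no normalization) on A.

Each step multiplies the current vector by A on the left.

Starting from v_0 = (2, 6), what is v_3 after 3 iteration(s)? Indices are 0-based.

v_3 = (1, 4)

v_0 = (2, 6).
v_1 = A·v_0 = (5, 3).
v_2 = A·v_1 = (3, 3).
v_3 = A·v_2 = (1, 4).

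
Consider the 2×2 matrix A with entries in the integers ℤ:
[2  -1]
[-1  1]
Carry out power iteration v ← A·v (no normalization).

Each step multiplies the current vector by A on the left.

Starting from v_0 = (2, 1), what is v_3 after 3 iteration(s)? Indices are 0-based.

v_0 = (2, 1).
v_1 = A·v_0 = (3, -1).
v_2 = A·v_1 = (7, -4).
v_3 = A·v_2 = (18, -11).

v_3 = (18, -11)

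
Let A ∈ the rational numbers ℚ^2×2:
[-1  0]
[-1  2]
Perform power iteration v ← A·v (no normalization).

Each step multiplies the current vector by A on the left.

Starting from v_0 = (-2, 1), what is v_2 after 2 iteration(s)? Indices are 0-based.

v_0 = (-2, 1).
v_1 = A·v_0 = (2, 4).
v_2 = A·v_1 = (-2, 6).

v_2 = (-2, 6)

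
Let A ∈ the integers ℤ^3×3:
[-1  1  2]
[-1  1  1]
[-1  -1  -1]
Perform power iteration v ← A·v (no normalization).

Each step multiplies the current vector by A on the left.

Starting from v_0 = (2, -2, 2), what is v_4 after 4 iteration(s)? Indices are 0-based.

v_0 = (2, -2, 2).
v_1 = A·v_0 = (0, -2, -2).
v_2 = A·v_1 = (-6, -4, 4).
v_3 = A·v_2 = (10, 6, 6).
v_4 = A·v_3 = (8, 2, -22).

v_4 = (8, 2, -22)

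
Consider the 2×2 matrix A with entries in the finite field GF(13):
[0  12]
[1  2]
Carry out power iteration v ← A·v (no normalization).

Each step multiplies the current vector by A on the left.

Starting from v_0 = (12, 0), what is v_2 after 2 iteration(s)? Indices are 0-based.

v_2 = (1, 11)

v_0 = (12, 0).
v_1 = A·v_0 = (0, 12).
v_2 = A·v_1 = (1, 11).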